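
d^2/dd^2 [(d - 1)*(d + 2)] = 2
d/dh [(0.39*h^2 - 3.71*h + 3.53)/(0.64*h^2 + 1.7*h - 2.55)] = (3.0374*h^2 - 6.5074*h + 3.4595)/(0.4096*h^4 + 2.176*h^3 - 0.374*h^2 - 8.67*h + 6.5025)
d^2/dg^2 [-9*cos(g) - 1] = 9*cos(g)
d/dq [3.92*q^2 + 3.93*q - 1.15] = 7.84*q + 3.93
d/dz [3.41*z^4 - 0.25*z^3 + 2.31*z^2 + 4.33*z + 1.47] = 13.64*z^3 - 0.75*z^2 + 4.62*z + 4.33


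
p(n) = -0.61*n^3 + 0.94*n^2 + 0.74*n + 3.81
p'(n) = -1.83*n^2 + 1.88*n + 0.74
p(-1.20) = 5.33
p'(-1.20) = -4.15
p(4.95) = -43.48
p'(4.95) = -34.79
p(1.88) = 4.47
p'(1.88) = -2.19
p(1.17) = 4.99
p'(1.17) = 0.43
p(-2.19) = 13.10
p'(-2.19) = -12.15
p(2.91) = -1.11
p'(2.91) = -9.29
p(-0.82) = 4.17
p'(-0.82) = -2.03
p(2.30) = 3.06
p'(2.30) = -4.62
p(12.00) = -906.03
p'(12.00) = -240.22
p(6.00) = -89.67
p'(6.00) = -53.86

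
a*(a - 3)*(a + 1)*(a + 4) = a^4 + 2*a^3 - 11*a^2 - 12*a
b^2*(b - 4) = b^3 - 4*b^2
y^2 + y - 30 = (y - 5)*(y + 6)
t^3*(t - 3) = t^4 - 3*t^3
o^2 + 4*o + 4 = (o + 2)^2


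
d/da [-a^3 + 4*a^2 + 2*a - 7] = -3*a^2 + 8*a + 2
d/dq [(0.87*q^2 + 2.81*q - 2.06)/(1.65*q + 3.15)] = (1.4355*q^2 + 5.481*q + 12.2505)/(2.7225*q^2 + 10.395*q + 9.9225)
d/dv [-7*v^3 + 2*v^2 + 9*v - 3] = -21*v^2 + 4*v + 9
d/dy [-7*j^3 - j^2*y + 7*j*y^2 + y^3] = -j^2 + 14*j*y + 3*y^2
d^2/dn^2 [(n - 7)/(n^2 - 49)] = 2/(n^3 + 21*n^2 + 147*n + 343)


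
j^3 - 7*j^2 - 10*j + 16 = (j - 8)*(j - 1)*(j + 2)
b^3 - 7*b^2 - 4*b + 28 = (b - 7)*(b - 2)*(b + 2)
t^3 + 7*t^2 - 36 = (t - 2)*(t + 3)*(t + 6)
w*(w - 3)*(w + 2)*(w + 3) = w^4 + 2*w^3 - 9*w^2 - 18*w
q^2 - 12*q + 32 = (q - 8)*(q - 4)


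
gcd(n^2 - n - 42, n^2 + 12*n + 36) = n + 6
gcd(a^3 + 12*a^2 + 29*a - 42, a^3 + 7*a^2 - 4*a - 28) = a + 7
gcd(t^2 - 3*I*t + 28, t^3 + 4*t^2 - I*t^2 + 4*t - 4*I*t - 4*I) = 1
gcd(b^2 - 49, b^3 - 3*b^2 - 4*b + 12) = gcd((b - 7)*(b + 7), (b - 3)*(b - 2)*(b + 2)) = 1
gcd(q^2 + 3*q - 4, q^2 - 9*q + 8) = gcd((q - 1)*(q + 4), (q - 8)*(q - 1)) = q - 1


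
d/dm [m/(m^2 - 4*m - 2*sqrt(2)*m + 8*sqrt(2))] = (m^2 + 2*m*(-m + sqrt(2) + 2) - 4*m - 2*sqrt(2)*m + 8*sqrt(2))/(m^2 - 4*m - 2*sqrt(2)*m + 8*sqrt(2))^2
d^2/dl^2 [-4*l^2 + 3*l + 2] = -8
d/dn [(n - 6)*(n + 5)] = 2*n - 1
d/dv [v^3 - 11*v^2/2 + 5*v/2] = 3*v^2 - 11*v + 5/2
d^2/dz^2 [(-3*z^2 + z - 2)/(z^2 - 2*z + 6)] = 2*(-5*z^3 + 48*z^2 - 6*z - 92)/(z^6 - 6*z^5 + 30*z^4 - 80*z^3 + 180*z^2 - 216*z + 216)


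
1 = 1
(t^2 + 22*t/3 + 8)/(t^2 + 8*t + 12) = (t + 4/3)/(t + 2)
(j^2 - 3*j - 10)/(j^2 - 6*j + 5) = (j + 2)/(j - 1)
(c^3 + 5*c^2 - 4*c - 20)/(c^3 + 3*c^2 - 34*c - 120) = (c^2 - 4)/(c^2 - 2*c - 24)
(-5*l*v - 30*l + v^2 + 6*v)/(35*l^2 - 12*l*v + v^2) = (v + 6)/(-7*l + v)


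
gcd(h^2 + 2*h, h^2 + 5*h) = h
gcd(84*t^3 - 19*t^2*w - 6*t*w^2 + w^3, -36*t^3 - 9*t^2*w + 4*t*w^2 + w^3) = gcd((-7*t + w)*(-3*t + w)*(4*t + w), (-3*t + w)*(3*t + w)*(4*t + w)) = 12*t^2 - t*w - w^2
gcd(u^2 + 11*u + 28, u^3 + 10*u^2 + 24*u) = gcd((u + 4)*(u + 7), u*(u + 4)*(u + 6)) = u + 4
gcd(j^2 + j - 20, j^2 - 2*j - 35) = j + 5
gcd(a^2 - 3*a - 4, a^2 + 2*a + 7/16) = 1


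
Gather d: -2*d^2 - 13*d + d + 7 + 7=-2*d^2 - 12*d + 14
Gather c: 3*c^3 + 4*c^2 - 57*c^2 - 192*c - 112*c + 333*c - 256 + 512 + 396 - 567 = 3*c^3 - 53*c^2 + 29*c + 85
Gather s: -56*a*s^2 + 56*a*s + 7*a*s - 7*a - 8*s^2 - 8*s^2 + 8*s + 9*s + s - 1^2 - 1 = -7*a + s^2*(-56*a - 16) + s*(63*a + 18) - 2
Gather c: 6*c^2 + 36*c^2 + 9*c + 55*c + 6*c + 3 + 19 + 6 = 42*c^2 + 70*c + 28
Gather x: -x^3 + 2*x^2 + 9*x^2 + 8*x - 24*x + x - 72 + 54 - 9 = -x^3 + 11*x^2 - 15*x - 27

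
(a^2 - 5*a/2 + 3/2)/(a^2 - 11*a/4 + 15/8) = 4*(a - 1)/(4*a - 5)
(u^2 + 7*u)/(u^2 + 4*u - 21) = u/(u - 3)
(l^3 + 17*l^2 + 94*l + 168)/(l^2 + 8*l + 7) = (l^2 + 10*l + 24)/(l + 1)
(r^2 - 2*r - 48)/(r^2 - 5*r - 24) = (r + 6)/(r + 3)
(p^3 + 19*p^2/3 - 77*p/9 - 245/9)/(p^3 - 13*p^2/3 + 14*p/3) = (3*p^2 + 26*p + 35)/(3*p*(p - 2))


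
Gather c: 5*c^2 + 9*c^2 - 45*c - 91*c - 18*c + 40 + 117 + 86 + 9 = 14*c^2 - 154*c + 252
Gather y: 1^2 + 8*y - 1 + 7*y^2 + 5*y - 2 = 7*y^2 + 13*y - 2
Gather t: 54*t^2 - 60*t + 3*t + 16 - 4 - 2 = 54*t^2 - 57*t + 10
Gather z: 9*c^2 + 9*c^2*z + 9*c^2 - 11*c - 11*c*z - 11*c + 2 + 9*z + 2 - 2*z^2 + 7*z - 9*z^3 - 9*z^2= 18*c^2 - 22*c - 9*z^3 - 11*z^2 + z*(9*c^2 - 11*c + 16) + 4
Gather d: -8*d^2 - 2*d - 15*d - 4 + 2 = -8*d^2 - 17*d - 2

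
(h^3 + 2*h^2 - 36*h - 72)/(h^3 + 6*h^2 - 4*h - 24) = (h - 6)/(h - 2)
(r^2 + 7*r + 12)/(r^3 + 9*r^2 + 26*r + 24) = 1/(r + 2)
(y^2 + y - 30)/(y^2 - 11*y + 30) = (y + 6)/(y - 6)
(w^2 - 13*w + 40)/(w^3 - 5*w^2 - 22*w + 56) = (w^2 - 13*w + 40)/(w^3 - 5*w^2 - 22*w + 56)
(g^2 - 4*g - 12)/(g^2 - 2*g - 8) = (g - 6)/(g - 4)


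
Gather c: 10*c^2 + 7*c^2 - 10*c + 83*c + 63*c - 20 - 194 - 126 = 17*c^2 + 136*c - 340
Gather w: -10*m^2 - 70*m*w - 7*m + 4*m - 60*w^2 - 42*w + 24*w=-10*m^2 - 3*m - 60*w^2 + w*(-70*m - 18)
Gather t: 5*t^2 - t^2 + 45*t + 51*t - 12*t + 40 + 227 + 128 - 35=4*t^2 + 84*t + 360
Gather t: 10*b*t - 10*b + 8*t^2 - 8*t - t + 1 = -10*b + 8*t^2 + t*(10*b - 9) + 1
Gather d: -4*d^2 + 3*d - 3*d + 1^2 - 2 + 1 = -4*d^2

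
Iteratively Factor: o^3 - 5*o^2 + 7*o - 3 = (o - 3)*(o^2 - 2*o + 1) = (o - 3)*(o - 1)*(o - 1)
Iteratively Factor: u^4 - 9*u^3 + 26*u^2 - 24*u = (u)*(u^3 - 9*u^2 + 26*u - 24) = u*(u - 4)*(u^2 - 5*u + 6) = u*(u - 4)*(u - 2)*(u - 3)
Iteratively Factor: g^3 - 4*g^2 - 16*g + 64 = (g - 4)*(g^2 - 16) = (g - 4)^2*(g + 4)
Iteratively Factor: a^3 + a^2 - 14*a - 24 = (a + 3)*(a^2 - 2*a - 8) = (a - 4)*(a + 3)*(a + 2)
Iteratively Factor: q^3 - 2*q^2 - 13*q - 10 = (q + 1)*(q^2 - 3*q - 10) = (q + 1)*(q + 2)*(q - 5)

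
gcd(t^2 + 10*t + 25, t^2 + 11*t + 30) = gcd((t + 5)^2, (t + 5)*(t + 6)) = t + 5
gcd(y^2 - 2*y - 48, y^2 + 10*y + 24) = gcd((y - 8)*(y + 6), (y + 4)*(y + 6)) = y + 6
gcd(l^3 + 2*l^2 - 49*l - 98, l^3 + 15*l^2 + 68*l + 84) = l^2 + 9*l + 14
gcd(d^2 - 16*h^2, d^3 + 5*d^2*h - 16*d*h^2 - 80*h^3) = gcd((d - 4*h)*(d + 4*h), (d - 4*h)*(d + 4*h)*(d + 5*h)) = d^2 - 16*h^2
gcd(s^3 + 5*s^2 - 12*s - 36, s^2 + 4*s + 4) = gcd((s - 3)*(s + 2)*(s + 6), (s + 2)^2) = s + 2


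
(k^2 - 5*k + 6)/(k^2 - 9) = (k - 2)/(k + 3)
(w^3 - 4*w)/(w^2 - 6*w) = (w^2 - 4)/(w - 6)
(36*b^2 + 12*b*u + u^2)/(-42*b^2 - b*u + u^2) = (6*b + u)/(-7*b + u)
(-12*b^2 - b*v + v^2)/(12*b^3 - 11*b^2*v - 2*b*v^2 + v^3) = 1/(-b + v)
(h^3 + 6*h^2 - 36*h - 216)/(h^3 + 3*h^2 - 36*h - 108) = (h + 6)/(h + 3)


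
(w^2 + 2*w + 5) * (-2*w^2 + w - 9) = -2*w^4 - 3*w^3 - 17*w^2 - 13*w - 45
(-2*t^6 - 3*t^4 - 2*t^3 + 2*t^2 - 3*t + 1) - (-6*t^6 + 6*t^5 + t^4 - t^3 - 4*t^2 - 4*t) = 4*t^6 - 6*t^5 - 4*t^4 - t^3 + 6*t^2 + t + 1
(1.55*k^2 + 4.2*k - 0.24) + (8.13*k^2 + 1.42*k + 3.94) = 9.68*k^2 + 5.62*k + 3.7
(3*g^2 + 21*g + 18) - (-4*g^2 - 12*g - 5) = 7*g^2 + 33*g + 23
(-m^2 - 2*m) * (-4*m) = 4*m^3 + 8*m^2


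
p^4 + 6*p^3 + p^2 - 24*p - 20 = (p - 2)*(p + 1)*(p + 2)*(p + 5)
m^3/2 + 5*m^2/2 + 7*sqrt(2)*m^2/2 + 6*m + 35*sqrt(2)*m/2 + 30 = (m/2 + sqrt(2)/2)*(m + 5)*(m + 6*sqrt(2))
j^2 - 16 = (j - 4)*(j + 4)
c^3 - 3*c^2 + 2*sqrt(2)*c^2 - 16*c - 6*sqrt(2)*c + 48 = (c - 3)*(c - 2*sqrt(2))*(c + 4*sqrt(2))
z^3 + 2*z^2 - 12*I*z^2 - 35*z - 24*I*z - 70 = (z + 2)*(z - 7*I)*(z - 5*I)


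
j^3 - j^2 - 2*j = j*(j - 2)*(j + 1)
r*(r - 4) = r^2 - 4*r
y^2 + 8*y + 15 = (y + 3)*(y + 5)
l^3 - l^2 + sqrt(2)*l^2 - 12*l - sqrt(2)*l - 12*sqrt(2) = (l - 4)*(l + 3)*(l + sqrt(2))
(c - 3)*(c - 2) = c^2 - 5*c + 6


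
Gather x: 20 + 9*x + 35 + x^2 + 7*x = x^2 + 16*x + 55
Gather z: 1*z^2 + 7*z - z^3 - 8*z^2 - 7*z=-z^3 - 7*z^2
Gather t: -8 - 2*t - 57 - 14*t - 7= -16*t - 72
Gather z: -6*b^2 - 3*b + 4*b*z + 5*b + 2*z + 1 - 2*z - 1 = -6*b^2 + 4*b*z + 2*b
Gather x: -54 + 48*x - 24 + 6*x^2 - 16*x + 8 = 6*x^2 + 32*x - 70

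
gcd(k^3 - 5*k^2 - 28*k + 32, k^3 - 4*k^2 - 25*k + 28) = k^2 + 3*k - 4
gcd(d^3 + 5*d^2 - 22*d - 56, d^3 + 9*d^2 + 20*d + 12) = d + 2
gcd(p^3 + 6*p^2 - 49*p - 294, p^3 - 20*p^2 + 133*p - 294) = p - 7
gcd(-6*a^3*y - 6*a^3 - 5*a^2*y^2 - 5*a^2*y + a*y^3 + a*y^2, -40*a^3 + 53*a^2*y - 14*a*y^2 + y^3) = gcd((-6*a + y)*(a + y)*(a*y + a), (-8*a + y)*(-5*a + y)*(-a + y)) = 1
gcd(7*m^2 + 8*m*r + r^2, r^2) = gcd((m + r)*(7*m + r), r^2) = 1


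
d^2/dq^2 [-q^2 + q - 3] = -2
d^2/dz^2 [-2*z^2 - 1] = -4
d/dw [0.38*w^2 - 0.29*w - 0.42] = 0.76*w - 0.29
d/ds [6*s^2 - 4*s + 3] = 12*s - 4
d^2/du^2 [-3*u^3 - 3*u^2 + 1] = -18*u - 6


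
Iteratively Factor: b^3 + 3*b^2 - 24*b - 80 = (b + 4)*(b^2 - b - 20) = (b - 5)*(b + 4)*(b + 4)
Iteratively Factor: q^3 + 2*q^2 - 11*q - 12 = (q + 1)*(q^2 + q - 12) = (q + 1)*(q + 4)*(q - 3)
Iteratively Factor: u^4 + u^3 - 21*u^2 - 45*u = (u + 3)*(u^3 - 2*u^2 - 15*u) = (u + 3)^2*(u^2 - 5*u) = u*(u + 3)^2*(u - 5)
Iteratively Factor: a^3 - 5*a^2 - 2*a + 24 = (a - 4)*(a^2 - a - 6) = (a - 4)*(a + 2)*(a - 3)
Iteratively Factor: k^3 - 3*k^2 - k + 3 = (k + 1)*(k^2 - 4*k + 3) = (k - 1)*(k + 1)*(k - 3)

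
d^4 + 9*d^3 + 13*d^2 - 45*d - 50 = (d - 2)*(d + 1)*(d + 5)^2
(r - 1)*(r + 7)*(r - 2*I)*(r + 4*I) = r^4 + 6*r^3 + 2*I*r^3 + r^2 + 12*I*r^2 + 48*r - 14*I*r - 56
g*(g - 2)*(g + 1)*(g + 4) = g^4 + 3*g^3 - 6*g^2 - 8*g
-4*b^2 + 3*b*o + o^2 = (-b + o)*(4*b + o)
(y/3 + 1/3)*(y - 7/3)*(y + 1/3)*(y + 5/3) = y^4/3 + 2*y^3/9 - 40*y^2/27 - 146*y/81 - 35/81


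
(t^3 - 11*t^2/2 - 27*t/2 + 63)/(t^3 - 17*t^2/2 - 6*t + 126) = (t - 3)/(t - 6)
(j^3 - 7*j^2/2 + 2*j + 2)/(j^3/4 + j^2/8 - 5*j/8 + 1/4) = 4*(2*j^3 - 7*j^2 + 4*j + 4)/(2*j^3 + j^2 - 5*j + 2)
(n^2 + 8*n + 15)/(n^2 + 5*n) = (n + 3)/n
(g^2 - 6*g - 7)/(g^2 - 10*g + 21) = (g + 1)/(g - 3)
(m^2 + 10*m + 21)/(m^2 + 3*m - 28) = (m + 3)/(m - 4)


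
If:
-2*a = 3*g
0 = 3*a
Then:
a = 0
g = 0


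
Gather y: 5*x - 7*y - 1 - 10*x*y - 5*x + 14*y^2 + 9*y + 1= 14*y^2 + y*(2 - 10*x)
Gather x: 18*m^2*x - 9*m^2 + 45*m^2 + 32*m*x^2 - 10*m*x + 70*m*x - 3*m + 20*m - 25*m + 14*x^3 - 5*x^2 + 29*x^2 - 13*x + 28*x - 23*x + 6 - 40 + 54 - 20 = 36*m^2 - 8*m + 14*x^3 + x^2*(32*m + 24) + x*(18*m^2 + 60*m - 8)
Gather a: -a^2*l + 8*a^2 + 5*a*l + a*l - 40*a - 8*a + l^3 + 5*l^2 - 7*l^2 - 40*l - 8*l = a^2*(8 - l) + a*(6*l - 48) + l^3 - 2*l^2 - 48*l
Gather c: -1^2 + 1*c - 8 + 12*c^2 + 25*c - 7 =12*c^2 + 26*c - 16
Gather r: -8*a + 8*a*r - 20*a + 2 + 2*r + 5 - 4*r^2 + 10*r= -28*a - 4*r^2 + r*(8*a + 12) + 7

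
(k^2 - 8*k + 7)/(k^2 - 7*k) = (k - 1)/k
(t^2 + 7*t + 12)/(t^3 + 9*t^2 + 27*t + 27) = (t + 4)/(t^2 + 6*t + 9)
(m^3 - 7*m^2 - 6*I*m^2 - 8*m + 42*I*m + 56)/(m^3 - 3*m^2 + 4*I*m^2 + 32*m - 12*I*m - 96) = (m^2 - m*(7 + 2*I) + 14*I)/(m^2 + m*(-3 + 8*I) - 24*I)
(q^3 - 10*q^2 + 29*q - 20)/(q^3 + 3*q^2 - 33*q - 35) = (q^2 - 5*q + 4)/(q^2 + 8*q + 7)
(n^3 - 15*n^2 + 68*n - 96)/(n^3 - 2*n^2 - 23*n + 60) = (n - 8)/(n + 5)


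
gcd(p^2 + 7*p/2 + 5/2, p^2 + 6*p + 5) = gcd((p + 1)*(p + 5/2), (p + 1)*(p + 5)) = p + 1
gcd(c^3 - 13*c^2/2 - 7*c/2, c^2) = c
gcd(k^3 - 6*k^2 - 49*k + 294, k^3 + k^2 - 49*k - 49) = k^2 - 49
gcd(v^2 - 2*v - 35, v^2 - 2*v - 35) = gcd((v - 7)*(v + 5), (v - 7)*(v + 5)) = v^2 - 2*v - 35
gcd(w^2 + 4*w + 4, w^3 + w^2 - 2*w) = w + 2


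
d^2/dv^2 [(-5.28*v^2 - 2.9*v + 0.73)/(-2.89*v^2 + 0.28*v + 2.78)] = (56.987332*v^3 + 217.941258*v^2 + 143.339376*v + 65.252788)/(24.137569*v^6 - 7.015764*v^5 - 68.976786*v^4 + 13.475504*v^3 + 66.351372*v^2 - 6.491856*v - 21.484952)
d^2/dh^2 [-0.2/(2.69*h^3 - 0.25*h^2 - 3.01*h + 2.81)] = ((3.228*h - 0.1)*(2.69*h^3 - 0.25*h^2 - 3.01*h + 2.81) - 0.2*(-16.14*h^2 + 1.0*h + 6.02)*(-8.07*h^2 + 0.5*h + 3.01))/(2.69*h^3 - 0.25*h^2 - 3.01*h + 2.81)^3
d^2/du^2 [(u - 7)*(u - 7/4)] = 2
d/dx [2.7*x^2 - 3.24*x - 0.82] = 5.4*x - 3.24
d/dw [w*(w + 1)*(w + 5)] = 3*w^2 + 12*w + 5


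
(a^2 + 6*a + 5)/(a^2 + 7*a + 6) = (a + 5)/(a + 6)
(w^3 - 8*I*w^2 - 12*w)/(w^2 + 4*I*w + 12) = w*(w - 6*I)/(w + 6*I)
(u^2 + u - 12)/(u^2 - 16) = (u - 3)/(u - 4)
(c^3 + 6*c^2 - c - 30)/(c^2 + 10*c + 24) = (c^3 + 6*c^2 - c - 30)/(c^2 + 10*c + 24)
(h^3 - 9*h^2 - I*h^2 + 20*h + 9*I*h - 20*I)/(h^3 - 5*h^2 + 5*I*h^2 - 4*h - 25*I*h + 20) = (h^2 - h*(4 + I) + 4*I)/(h^2 + 5*I*h - 4)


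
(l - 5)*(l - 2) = l^2 - 7*l + 10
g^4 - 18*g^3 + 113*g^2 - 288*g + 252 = (g - 7)*(g - 6)*(g - 3)*(g - 2)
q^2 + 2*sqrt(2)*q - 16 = (q - 2*sqrt(2))*(q + 4*sqrt(2))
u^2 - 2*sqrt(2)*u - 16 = (u - 4*sqrt(2))*(u + 2*sqrt(2))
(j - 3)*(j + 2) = j^2 - j - 6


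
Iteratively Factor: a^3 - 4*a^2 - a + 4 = (a - 4)*(a^2 - 1) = (a - 4)*(a + 1)*(a - 1)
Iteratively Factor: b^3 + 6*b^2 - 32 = (b + 4)*(b^2 + 2*b - 8) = (b - 2)*(b + 4)*(b + 4)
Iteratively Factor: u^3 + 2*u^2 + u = (u)*(u^2 + 2*u + 1) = u*(u + 1)*(u + 1)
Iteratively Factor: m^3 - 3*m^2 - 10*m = (m - 5)*(m^2 + 2*m) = m*(m - 5)*(m + 2)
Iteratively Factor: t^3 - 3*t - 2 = (t + 1)*(t^2 - t - 2) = (t + 1)^2*(t - 2)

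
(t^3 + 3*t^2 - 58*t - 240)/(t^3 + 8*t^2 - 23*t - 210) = (t^2 - 3*t - 40)/(t^2 + 2*t - 35)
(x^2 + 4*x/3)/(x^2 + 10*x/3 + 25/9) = 3*x*(3*x + 4)/(9*x^2 + 30*x + 25)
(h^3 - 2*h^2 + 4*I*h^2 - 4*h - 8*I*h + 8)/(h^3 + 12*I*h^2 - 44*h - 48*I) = (h^2 + 2*h*(-1 + I) - 4*I)/(h^2 + 10*I*h - 24)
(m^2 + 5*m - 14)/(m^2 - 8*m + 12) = (m + 7)/(m - 6)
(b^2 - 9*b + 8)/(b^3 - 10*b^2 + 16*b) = (b - 1)/(b*(b - 2))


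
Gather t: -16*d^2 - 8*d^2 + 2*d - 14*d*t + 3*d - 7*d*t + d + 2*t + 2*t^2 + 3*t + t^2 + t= -24*d^2 + 6*d + 3*t^2 + t*(6 - 21*d)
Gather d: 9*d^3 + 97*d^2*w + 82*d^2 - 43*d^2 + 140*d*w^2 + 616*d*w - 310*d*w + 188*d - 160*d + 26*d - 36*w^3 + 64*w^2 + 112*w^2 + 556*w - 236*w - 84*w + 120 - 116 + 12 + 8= 9*d^3 + d^2*(97*w + 39) + d*(140*w^2 + 306*w + 54) - 36*w^3 + 176*w^2 + 236*w + 24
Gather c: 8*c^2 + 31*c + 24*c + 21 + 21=8*c^2 + 55*c + 42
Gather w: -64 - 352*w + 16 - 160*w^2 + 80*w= -160*w^2 - 272*w - 48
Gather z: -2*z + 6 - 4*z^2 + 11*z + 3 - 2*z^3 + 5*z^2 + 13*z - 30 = -2*z^3 + z^2 + 22*z - 21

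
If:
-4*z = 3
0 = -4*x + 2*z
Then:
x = -3/8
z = -3/4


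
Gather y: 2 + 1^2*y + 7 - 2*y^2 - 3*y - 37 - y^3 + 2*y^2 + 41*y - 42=-y^3 + 39*y - 70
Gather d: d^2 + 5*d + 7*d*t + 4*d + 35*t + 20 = d^2 + d*(7*t + 9) + 35*t + 20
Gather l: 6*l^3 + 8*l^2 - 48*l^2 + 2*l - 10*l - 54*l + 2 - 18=6*l^3 - 40*l^2 - 62*l - 16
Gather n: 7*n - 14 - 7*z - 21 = 7*n - 7*z - 35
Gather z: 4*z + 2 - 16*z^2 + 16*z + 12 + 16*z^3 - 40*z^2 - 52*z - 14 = 16*z^3 - 56*z^2 - 32*z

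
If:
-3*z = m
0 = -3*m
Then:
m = 0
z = 0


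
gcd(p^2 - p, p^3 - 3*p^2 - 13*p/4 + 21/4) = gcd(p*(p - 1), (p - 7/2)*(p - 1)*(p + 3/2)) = p - 1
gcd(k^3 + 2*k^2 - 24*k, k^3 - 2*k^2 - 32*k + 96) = k^2 + 2*k - 24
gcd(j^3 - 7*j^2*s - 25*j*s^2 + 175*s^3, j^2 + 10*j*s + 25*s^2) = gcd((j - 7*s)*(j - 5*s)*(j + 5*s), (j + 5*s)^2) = j + 5*s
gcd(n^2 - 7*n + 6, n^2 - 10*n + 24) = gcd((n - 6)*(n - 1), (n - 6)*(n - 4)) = n - 6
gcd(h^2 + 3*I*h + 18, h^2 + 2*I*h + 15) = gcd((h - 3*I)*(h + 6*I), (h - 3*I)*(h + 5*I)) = h - 3*I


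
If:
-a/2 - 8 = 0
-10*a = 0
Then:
No Solution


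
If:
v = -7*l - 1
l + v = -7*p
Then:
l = -v/7 - 1/7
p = 1/49 - 6*v/49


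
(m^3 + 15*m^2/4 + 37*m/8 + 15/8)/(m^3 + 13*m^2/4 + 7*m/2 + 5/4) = (m + 3/2)/(m + 1)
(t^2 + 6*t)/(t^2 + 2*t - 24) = t/(t - 4)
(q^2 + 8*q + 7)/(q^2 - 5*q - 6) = (q + 7)/(q - 6)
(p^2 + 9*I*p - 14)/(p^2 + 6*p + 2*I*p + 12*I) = (p + 7*I)/(p + 6)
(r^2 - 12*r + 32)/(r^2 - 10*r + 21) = (r^2 - 12*r + 32)/(r^2 - 10*r + 21)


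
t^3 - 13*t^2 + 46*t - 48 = (t - 8)*(t - 3)*(t - 2)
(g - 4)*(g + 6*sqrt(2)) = g^2 - 4*g + 6*sqrt(2)*g - 24*sqrt(2)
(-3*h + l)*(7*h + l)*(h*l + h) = -21*h^3*l - 21*h^3 + 4*h^2*l^2 + 4*h^2*l + h*l^3 + h*l^2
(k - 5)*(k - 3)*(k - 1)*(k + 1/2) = k^4 - 17*k^3/2 + 37*k^2/2 - 7*k/2 - 15/2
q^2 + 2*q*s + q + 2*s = (q + 1)*(q + 2*s)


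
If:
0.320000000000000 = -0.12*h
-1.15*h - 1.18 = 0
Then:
No Solution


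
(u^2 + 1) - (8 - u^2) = 2*u^2 - 7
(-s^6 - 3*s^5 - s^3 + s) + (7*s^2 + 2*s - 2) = -s^6 - 3*s^5 - s^3 + 7*s^2 + 3*s - 2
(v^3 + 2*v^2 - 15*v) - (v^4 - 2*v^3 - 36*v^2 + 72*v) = -v^4 + 3*v^3 + 38*v^2 - 87*v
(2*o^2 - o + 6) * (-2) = -4*o^2 + 2*o - 12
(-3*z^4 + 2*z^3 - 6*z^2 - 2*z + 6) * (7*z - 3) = -21*z^5 + 23*z^4 - 48*z^3 + 4*z^2 + 48*z - 18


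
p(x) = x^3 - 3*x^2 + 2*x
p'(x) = 3*x^2 - 6*x + 2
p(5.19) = 69.37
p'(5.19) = 51.67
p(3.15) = 7.79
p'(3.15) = 12.87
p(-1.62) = -15.36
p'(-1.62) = 19.59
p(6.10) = 127.55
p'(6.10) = 77.03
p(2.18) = 0.46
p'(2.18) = 3.18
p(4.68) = 46.16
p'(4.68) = 39.63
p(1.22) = -0.21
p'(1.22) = -0.85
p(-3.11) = -65.32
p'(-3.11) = 49.68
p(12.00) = 1320.00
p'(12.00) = 362.00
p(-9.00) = -990.00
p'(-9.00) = 299.00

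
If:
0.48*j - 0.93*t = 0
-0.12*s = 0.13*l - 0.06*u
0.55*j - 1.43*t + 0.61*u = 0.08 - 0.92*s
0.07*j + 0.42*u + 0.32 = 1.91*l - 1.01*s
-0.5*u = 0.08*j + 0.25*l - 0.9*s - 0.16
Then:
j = -0.33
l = 0.15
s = -0.08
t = -0.17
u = 0.15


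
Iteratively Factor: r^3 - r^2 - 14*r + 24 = (r + 4)*(r^2 - 5*r + 6) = (r - 2)*(r + 4)*(r - 3)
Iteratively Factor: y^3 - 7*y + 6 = (y - 2)*(y^2 + 2*y - 3) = (y - 2)*(y + 3)*(y - 1)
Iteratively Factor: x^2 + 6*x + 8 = (x + 2)*(x + 4)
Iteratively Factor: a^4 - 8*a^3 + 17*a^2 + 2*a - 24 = (a - 4)*(a^3 - 4*a^2 + a + 6) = (a - 4)*(a - 3)*(a^2 - a - 2) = (a - 4)*(a - 3)*(a - 2)*(a + 1)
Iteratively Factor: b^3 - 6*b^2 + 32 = (b - 4)*(b^2 - 2*b - 8) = (b - 4)^2*(b + 2)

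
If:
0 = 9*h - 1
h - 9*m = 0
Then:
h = 1/9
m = 1/81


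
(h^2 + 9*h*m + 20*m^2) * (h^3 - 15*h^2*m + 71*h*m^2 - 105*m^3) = h^5 - 6*h^4*m - 44*h^3*m^2 + 234*h^2*m^3 + 475*h*m^4 - 2100*m^5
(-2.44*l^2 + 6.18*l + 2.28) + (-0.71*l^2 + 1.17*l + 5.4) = -3.15*l^2 + 7.35*l + 7.68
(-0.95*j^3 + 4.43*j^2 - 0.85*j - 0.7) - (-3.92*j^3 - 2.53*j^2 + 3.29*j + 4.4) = 2.97*j^3 + 6.96*j^2 - 4.14*j - 5.1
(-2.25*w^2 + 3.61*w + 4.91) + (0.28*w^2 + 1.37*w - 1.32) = -1.97*w^2 + 4.98*w + 3.59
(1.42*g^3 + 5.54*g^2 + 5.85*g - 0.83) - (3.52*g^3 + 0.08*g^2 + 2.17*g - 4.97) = -2.1*g^3 + 5.46*g^2 + 3.68*g + 4.14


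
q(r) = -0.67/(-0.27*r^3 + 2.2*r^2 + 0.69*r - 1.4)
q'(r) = -0.67*(0.81*r^2 - 4.4*r - 0.69)/(-0.27*r^3 + 2.2*r^2 + 0.69*r - 1.4)^2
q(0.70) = -9.80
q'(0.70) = 483.19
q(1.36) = -0.23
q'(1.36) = 0.40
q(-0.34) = 0.49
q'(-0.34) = -0.32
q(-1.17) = -0.54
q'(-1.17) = -2.44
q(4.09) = -0.03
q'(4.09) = 0.01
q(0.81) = -1.46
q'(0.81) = 11.85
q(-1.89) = -0.10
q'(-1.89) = -0.14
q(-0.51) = 0.59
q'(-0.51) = -0.90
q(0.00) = 0.48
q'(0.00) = 0.24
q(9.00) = 0.05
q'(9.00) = -0.09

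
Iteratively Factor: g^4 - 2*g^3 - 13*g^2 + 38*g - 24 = (g - 1)*(g^3 - g^2 - 14*g + 24) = (g - 1)*(g + 4)*(g^2 - 5*g + 6) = (g - 2)*(g - 1)*(g + 4)*(g - 3)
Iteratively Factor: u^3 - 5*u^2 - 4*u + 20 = (u - 2)*(u^2 - 3*u - 10) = (u - 2)*(u + 2)*(u - 5)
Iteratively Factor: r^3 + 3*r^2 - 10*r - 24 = (r + 2)*(r^2 + r - 12) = (r - 3)*(r + 2)*(r + 4)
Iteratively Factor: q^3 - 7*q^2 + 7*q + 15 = (q + 1)*(q^2 - 8*q + 15) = (q - 3)*(q + 1)*(q - 5)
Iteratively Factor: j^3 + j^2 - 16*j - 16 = (j + 1)*(j^2 - 16) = (j + 1)*(j + 4)*(j - 4)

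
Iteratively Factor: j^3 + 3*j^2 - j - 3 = (j - 1)*(j^2 + 4*j + 3) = (j - 1)*(j + 3)*(j + 1)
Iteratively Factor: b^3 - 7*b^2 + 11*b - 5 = (b - 1)*(b^2 - 6*b + 5) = (b - 1)^2*(b - 5)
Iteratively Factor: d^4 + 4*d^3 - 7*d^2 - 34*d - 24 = (d + 2)*(d^3 + 2*d^2 - 11*d - 12) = (d + 1)*(d + 2)*(d^2 + d - 12) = (d - 3)*(d + 1)*(d + 2)*(d + 4)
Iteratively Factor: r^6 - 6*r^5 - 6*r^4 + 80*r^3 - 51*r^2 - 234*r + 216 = (r - 4)*(r^5 - 2*r^4 - 14*r^3 + 24*r^2 + 45*r - 54) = (r - 4)*(r - 3)*(r^4 + r^3 - 11*r^2 - 9*r + 18) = (r - 4)*(r - 3)*(r + 3)*(r^3 - 2*r^2 - 5*r + 6) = (r - 4)*(r - 3)^2*(r + 3)*(r^2 + r - 2) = (r - 4)*(r - 3)^2*(r - 1)*(r + 3)*(r + 2)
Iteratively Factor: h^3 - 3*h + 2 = (h + 2)*(h^2 - 2*h + 1) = (h - 1)*(h + 2)*(h - 1)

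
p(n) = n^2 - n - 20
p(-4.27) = 2.50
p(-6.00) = 22.00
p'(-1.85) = -4.70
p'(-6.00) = -13.00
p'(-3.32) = -7.64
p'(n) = 2*n - 1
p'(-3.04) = -7.08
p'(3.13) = 5.26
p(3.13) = -13.33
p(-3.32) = -5.66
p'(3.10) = 5.20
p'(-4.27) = -9.54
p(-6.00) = 22.00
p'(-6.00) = -13.00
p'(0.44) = -0.12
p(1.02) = -19.98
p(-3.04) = -7.72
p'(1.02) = 1.04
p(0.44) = -20.25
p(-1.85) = -14.73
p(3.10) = -13.49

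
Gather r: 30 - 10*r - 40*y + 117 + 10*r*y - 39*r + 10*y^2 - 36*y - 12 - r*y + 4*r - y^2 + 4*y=r*(9*y - 45) + 9*y^2 - 72*y + 135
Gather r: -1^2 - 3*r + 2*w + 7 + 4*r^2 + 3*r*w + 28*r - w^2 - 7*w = 4*r^2 + r*(3*w + 25) - w^2 - 5*w + 6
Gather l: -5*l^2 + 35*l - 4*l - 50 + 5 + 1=-5*l^2 + 31*l - 44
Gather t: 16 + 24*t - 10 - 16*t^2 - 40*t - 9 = -16*t^2 - 16*t - 3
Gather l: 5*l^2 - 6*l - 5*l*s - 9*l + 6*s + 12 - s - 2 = 5*l^2 + l*(-5*s - 15) + 5*s + 10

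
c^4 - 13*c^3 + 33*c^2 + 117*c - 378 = (c - 7)*(c - 6)*(c - 3)*(c + 3)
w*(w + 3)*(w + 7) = w^3 + 10*w^2 + 21*w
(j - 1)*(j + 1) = j^2 - 1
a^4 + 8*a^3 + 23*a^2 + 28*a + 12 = (a + 1)*(a + 2)^2*(a + 3)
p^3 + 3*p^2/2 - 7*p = p*(p - 2)*(p + 7/2)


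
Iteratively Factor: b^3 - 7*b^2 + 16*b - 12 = (b - 3)*(b^2 - 4*b + 4) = (b - 3)*(b - 2)*(b - 2)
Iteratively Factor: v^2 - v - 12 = (v - 4)*(v + 3)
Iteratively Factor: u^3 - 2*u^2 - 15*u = (u - 5)*(u^2 + 3*u) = u*(u - 5)*(u + 3)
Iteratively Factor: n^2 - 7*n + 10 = (n - 2)*(n - 5)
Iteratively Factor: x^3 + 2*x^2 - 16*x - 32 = (x + 2)*(x^2 - 16) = (x + 2)*(x + 4)*(x - 4)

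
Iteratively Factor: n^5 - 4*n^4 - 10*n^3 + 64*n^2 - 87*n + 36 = (n + 4)*(n^4 - 8*n^3 + 22*n^2 - 24*n + 9) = (n - 1)*(n + 4)*(n^3 - 7*n^2 + 15*n - 9) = (n - 1)^2*(n + 4)*(n^2 - 6*n + 9) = (n - 3)*(n - 1)^2*(n + 4)*(n - 3)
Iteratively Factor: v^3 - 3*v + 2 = (v - 1)*(v^2 + v - 2) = (v - 1)*(v + 2)*(v - 1)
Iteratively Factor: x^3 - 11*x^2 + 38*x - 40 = (x - 5)*(x^2 - 6*x + 8) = (x - 5)*(x - 4)*(x - 2)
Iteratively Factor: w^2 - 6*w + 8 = (w - 4)*(w - 2)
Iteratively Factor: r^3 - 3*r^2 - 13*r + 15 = (r + 3)*(r^2 - 6*r + 5) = (r - 5)*(r + 3)*(r - 1)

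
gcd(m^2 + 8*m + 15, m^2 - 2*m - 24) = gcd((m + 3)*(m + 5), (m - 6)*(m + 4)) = 1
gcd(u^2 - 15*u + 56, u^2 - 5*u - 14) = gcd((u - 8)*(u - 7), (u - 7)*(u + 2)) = u - 7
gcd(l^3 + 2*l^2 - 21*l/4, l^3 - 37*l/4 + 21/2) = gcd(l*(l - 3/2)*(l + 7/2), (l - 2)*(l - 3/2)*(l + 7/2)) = l^2 + 2*l - 21/4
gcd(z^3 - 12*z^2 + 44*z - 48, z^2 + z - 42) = z - 6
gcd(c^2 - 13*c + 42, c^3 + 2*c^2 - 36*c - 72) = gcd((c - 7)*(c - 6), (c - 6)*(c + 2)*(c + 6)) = c - 6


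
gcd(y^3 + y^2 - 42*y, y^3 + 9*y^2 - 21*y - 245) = y + 7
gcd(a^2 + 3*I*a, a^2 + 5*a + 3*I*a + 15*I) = a + 3*I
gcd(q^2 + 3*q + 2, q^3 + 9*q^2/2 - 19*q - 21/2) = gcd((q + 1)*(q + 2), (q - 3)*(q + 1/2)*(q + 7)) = 1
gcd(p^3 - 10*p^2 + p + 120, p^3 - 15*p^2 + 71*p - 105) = p - 5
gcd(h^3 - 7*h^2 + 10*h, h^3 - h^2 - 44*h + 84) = h - 2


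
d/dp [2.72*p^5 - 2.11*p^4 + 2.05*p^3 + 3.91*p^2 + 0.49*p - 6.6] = 13.6*p^4 - 8.44*p^3 + 6.15*p^2 + 7.82*p + 0.49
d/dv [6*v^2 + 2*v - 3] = 12*v + 2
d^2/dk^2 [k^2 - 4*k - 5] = 2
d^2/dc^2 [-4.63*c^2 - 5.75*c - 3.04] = -9.26000000000000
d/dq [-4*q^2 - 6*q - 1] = -8*q - 6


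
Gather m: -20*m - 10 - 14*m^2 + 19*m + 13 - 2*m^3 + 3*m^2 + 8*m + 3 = -2*m^3 - 11*m^2 + 7*m + 6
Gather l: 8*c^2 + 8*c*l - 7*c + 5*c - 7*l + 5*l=8*c^2 - 2*c + l*(8*c - 2)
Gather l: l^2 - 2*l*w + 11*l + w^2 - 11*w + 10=l^2 + l*(11 - 2*w) + w^2 - 11*w + 10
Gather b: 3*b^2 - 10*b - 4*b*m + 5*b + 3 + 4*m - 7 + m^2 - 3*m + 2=3*b^2 + b*(-4*m - 5) + m^2 + m - 2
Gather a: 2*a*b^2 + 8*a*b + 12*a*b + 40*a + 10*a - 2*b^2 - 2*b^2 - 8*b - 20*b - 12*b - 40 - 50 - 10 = a*(2*b^2 + 20*b + 50) - 4*b^2 - 40*b - 100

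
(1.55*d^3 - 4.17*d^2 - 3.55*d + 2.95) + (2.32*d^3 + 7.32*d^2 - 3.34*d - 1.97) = 3.87*d^3 + 3.15*d^2 - 6.89*d + 0.98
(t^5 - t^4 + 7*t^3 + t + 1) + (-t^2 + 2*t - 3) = t^5 - t^4 + 7*t^3 - t^2 + 3*t - 2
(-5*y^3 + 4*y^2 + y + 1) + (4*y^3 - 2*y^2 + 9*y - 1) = -y^3 + 2*y^2 + 10*y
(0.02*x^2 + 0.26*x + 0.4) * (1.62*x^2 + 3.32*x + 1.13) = 0.0324*x^4 + 0.4876*x^3 + 1.5338*x^2 + 1.6218*x + 0.452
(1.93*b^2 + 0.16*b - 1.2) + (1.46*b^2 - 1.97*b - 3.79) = 3.39*b^2 - 1.81*b - 4.99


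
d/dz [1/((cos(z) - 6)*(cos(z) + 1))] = (2*cos(z) - 5)*sin(z)/((cos(z) - 6)^2*(cos(z) + 1)^2)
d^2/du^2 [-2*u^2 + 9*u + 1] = -4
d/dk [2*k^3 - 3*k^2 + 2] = 6*k*(k - 1)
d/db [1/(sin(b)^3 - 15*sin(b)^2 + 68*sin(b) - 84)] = (-3*sin(b)^2 + 30*sin(b) - 68)*cos(b)/(sin(b)^3 - 15*sin(b)^2 + 68*sin(b) - 84)^2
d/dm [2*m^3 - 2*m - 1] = 6*m^2 - 2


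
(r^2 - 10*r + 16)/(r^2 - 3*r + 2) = (r - 8)/(r - 1)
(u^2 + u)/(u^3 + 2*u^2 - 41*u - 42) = u/(u^2 + u - 42)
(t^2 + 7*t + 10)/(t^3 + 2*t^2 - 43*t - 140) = (t + 2)/(t^2 - 3*t - 28)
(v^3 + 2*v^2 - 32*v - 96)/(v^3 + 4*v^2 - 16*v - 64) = (v - 6)/(v - 4)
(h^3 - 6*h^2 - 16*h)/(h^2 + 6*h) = (h^2 - 6*h - 16)/(h + 6)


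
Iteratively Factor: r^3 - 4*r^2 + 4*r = (r)*(r^2 - 4*r + 4) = r*(r - 2)*(r - 2)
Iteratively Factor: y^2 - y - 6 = (y + 2)*(y - 3)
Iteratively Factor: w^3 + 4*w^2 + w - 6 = (w + 3)*(w^2 + w - 2) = (w - 1)*(w + 3)*(w + 2)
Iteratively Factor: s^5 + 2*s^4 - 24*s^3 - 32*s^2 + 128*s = (s + 4)*(s^4 - 2*s^3 - 16*s^2 + 32*s) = (s - 2)*(s + 4)*(s^3 - 16*s) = (s - 2)*(s + 4)^2*(s^2 - 4*s) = s*(s - 2)*(s + 4)^2*(s - 4)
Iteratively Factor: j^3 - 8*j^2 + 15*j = (j - 5)*(j^2 - 3*j) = (j - 5)*(j - 3)*(j)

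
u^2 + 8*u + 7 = (u + 1)*(u + 7)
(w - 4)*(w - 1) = w^2 - 5*w + 4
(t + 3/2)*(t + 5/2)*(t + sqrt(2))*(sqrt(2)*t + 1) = sqrt(2)*t^4 + 3*t^3 + 4*sqrt(2)*t^3 + 19*sqrt(2)*t^2/4 + 12*t^2 + 4*sqrt(2)*t + 45*t/4 + 15*sqrt(2)/4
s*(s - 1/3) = s^2 - s/3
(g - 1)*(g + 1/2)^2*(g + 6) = g^4 + 6*g^3 - 3*g^2/4 - 19*g/4 - 3/2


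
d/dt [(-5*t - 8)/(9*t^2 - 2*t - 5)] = 9*(5*t^2 + 16*t + 1)/(81*t^4 - 36*t^3 - 86*t^2 + 20*t + 25)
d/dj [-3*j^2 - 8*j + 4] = -6*j - 8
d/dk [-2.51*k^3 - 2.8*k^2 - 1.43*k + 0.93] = -7.53*k^2 - 5.6*k - 1.43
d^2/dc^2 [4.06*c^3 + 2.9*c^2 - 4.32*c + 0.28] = 24.36*c + 5.8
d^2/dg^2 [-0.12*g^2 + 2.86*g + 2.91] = -0.240000000000000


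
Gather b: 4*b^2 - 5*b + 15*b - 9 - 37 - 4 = 4*b^2 + 10*b - 50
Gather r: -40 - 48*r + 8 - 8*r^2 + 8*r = -8*r^2 - 40*r - 32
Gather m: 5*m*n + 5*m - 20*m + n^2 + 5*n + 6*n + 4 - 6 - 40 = m*(5*n - 15) + n^2 + 11*n - 42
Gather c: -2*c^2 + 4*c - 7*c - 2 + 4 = -2*c^2 - 3*c + 2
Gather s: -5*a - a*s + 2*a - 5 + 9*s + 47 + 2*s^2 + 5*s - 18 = -3*a + 2*s^2 + s*(14 - a) + 24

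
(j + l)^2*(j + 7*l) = j^3 + 9*j^2*l + 15*j*l^2 + 7*l^3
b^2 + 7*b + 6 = (b + 1)*(b + 6)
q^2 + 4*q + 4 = (q + 2)^2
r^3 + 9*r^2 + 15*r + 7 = (r + 1)^2*(r + 7)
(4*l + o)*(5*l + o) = 20*l^2 + 9*l*o + o^2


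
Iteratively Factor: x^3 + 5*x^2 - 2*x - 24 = (x - 2)*(x^2 + 7*x + 12) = (x - 2)*(x + 3)*(x + 4)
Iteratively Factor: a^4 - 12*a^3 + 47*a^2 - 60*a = (a - 5)*(a^3 - 7*a^2 + 12*a) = (a - 5)*(a - 4)*(a^2 - 3*a) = a*(a - 5)*(a - 4)*(a - 3)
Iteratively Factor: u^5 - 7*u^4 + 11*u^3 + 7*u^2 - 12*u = (u - 3)*(u^4 - 4*u^3 - u^2 + 4*u) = u*(u - 3)*(u^3 - 4*u^2 - u + 4) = u*(u - 3)*(u - 1)*(u^2 - 3*u - 4) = u*(u - 4)*(u - 3)*(u - 1)*(u + 1)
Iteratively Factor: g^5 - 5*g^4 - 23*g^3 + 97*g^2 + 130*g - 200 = (g - 5)*(g^4 - 23*g^2 - 18*g + 40) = (g - 5)*(g - 1)*(g^3 + g^2 - 22*g - 40) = (g - 5)^2*(g - 1)*(g^2 + 6*g + 8) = (g - 5)^2*(g - 1)*(g + 4)*(g + 2)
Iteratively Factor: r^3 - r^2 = (r - 1)*(r^2) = r*(r - 1)*(r)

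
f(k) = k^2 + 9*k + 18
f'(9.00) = 27.00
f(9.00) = 180.00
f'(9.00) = 27.00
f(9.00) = 180.00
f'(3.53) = 16.06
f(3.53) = 62.23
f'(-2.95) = 3.10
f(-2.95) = 0.15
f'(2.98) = 14.96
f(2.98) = 53.70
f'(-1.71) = 5.58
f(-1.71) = 5.53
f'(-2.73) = 3.54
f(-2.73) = 0.88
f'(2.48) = 13.96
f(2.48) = 46.47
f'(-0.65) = 7.70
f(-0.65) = 12.57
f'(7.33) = 23.66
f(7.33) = 137.70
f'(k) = 2*k + 9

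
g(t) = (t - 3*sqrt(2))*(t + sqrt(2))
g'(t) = 2*t - 2*sqrt(2)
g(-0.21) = -5.36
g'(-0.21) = -3.25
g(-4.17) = 23.18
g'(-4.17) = -11.17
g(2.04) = -7.61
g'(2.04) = 1.25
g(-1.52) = 0.61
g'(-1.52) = -5.87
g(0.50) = -7.16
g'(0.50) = -1.83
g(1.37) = -8.00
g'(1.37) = -0.09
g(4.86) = 3.87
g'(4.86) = 6.89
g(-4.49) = 26.86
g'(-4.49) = -11.81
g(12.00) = 104.06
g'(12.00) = 21.17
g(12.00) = 104.06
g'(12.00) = 21.17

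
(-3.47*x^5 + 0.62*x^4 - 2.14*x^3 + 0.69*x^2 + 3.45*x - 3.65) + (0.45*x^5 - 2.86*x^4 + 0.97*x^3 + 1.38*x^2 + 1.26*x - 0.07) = -3.02*x^5 - 2.24*x^4 - 1.17*x^3 + 2.07*x^2 + 4.71*x - 3.72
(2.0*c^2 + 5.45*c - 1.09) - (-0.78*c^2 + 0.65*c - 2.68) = 2.78*c^2 + 4.8*c + 1.59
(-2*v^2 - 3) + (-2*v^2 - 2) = -4*v^2 - 5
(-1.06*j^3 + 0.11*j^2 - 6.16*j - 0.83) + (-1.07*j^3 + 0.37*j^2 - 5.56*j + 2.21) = -2.13*j^3 + 0.48*j^2 - 11.72*j + 1.38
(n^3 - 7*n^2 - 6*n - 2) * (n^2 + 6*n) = n^5 - n^4 - 48*n^3 - 38*n^2 - 12*n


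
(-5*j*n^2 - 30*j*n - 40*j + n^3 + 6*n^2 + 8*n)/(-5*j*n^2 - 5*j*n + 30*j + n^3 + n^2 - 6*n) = (n^2 + 6*n + 8)/(n^2 + n - 6)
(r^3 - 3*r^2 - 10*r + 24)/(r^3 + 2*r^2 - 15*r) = (r^3 - 3*r^2 - 10*r + 24)/(r*(r^2 + 2*r - 15))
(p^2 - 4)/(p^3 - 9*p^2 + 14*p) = (p + 2)/(p*(p - 7))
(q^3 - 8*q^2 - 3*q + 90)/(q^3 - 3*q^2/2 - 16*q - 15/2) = 2*(q - 6)/(2*q + 1)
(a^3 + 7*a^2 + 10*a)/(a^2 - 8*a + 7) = a*(a^2 + 7*a + 10)/(a^2 - 8*a + 7)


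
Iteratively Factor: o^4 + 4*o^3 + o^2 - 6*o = (o - 1)*(o^3 + 5*o^2 + 6*o) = o*(o - 1)*(o^2 + 5*o + 6) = o*(o - 1)*(o + 2)*(o + 3)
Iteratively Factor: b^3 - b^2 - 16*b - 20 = (b + 2)*(b^2 - 3*b - 10) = (b + 2)^2*(b - 5)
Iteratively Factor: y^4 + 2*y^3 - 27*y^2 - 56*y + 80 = (y + 4)*(y^3 - 2*y^2 - 19*y + 20) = (y - 1)*(y + 4)*(y^2 - y - 20) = (y - 5)*(y - 1)*(y + 4)*(y + 4)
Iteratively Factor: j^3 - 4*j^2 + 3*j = (j)*(j^2 - 4*j + 3) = j*(j - 1)*(j - 3)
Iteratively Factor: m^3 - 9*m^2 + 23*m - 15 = (m - 1)*(m^2 - 8*m + 15) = (m - 3)*(m - 1)*(m - 5)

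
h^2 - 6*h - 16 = (h - 8)*(h + 2)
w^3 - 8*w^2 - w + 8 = (w - 8)*(w - 1)*(w + 1)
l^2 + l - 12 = (l - 3)*(l + 4)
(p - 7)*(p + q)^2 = p^3 + 2*p^2*q - 7*p^2 + p*q^2 - 14*p*q - 7*q^2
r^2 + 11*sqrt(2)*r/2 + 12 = (r + 3*sqrt(2)/2)*(r + 4*sqrt(2))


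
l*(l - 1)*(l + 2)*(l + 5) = l^4 + 6*l^3 + 3*l^2 - 10*l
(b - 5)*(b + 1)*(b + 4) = b^3 - 21*b - 20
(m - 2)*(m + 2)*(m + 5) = m^3 + 5*m^2 - 4*m - 20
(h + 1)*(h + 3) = h^2 + 4*h + 3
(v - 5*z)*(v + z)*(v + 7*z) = v^3 + 3*v^2*z - 33*v*z^2 - 35*z^3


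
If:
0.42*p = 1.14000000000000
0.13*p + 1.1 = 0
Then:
No Solution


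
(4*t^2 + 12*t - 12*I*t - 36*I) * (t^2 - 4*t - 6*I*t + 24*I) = 4*t^4 - 4*t^3 - 36*I*t^3 - 120*t^2 + 36*I*t^2 + 72*t + 432*I*t + 864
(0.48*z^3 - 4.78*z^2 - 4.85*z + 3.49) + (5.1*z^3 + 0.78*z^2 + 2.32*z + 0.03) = 5.58*z^3 - 4.0*z^2 - 2.53*z + 3.52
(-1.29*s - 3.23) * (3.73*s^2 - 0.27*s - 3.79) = -4.8117*s^3 - 11.6996*s^2 + 5.7612*s + 12.2417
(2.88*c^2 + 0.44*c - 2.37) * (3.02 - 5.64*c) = -16.2432*c^3 + 6.216*c^2 + 14.6956*c - 7.1574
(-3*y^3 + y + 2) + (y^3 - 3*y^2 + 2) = -2*y^3 - 3*y^2 + y + 4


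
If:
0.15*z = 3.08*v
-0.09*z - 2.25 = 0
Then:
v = -1.22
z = -25.00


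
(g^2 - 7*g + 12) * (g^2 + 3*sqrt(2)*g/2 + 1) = g^4 - 7*g^3 + 3*sqrt(2)*g^3/2 - 21*sqrt(2)*g^2/2 + 13*g^2 - 7*g + 18*sqrt(2)*g + 12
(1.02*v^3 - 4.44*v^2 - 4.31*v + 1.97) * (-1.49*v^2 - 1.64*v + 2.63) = -1.5198*v^5 + 4.9428*v^4 + 16.3861*v^3 - 7.5441*v^2 - 14.5661*v + 5.1811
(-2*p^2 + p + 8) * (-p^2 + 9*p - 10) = 2*p^4 - 19*p^3 + 21*p^2 + 62*p - 80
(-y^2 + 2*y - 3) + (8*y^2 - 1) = 7*y^2 + 2*y - 4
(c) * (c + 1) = c^2 + c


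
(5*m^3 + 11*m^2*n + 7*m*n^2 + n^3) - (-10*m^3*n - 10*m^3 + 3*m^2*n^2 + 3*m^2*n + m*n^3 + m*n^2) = 10*m^3*n + 15*m^3 - 3*m^2*n^2 + 8*m^2*n - m*n^3 + 6*m*n^2 + n^3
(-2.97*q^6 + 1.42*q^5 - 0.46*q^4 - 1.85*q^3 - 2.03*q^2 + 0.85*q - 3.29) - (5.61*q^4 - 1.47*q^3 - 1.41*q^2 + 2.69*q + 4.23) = -2.97*q^6 + 1.42*q^5 - 6.07*q^4 - 0.38*q^3 - 0.62*q^2 - 1.84*q - 7.52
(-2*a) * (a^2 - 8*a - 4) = -2*a^3 + 16*a^2 + 8*a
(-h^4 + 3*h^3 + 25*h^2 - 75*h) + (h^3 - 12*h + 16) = -h^4 + 4*h^3 + 25*h^2 - 87*h + 16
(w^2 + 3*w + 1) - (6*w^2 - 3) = -5*w^2 + 3*w + 4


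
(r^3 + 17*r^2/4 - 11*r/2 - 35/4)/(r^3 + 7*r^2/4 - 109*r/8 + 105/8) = 2*(r + 1)/(2*r - 3)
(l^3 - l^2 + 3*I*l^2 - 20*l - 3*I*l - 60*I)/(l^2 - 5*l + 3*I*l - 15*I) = l + 4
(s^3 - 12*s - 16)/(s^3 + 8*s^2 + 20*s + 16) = (s - 4)/(s + 4)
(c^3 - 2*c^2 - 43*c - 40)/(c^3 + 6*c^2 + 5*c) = (c - 8)/c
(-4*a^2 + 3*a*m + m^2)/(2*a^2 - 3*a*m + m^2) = (-4*a - m)/(2*a - m)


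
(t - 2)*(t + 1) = t^2 - t - 2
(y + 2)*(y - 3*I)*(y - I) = y^3 + 2*y^2 - 4*I*y^2 - 3*y - 8*I*y - 6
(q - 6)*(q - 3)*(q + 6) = q^3 - 3*q^2 - 36*q + 108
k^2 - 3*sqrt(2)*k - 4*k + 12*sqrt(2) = (k - 4)*(k - 3*sqrt(2))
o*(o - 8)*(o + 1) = o^3 - 7*o^2 - 8*o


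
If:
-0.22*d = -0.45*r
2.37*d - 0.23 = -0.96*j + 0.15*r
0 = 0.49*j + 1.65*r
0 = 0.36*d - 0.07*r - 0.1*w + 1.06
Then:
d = 0.32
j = -0.53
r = 0.16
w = 11.65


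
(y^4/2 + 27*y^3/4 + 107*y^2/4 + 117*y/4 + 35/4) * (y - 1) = y^5/2 + 25*y^4/4 + 20*y^3 + 5*y^2/2 - 41*y/2 - 35/4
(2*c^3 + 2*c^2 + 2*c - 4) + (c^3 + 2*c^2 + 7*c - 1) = 3*c^3 + 4*c^2 + 9*c - 5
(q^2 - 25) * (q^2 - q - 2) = q^4 - q^3 - 27*q^2 + 25*q + 50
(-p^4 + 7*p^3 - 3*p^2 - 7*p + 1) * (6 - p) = p^5 - 13*p^4 + 45*p^3 - 11*p^2 - 43*p + 6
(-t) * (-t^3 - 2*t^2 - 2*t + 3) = t^4 + 2*t^3 + 2*t^2 - 3*t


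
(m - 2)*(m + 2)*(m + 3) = m^3 + 3*m^2 - 4*m - 12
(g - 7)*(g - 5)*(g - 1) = g^3 - 13*g^2 + 47*g - 35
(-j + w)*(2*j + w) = -2*j^2 + j*w + w^2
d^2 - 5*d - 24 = (d - 8)*(d + 3)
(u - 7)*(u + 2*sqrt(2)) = u^2 - 7*u + 2*sqrt(2)*u - 14*sqrt(2)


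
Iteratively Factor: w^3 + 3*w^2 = (w)*(w^2 + 3*w) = w*(w + 3)*(w)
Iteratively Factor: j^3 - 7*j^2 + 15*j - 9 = (j - 1)*(j^2 - 6*j + 9) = (j - 3)*(j - 1)*(j - 3)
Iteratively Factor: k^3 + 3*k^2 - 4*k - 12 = (k + 2)*(k^2 + k - 6) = (k + 2)*(k + 3)*(k - 2)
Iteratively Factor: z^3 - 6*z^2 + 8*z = (z - 4)*(z^2 - 2*z) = (z - 4)*(z - 2)*(z)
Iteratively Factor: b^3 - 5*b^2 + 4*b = (b - 1)*(b^2 - 4*b) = (b - 4)*(b - 1)*(b)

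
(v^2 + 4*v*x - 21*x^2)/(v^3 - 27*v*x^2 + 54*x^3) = (-v - 7*x)/(-v^2 - 3*v*x + 18*x^2)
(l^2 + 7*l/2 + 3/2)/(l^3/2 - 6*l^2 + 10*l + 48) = (2*l^2 + 7*l + 3)/(l^3 - 12*l^2 + 20*l + 96)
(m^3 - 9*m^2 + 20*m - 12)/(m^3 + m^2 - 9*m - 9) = (m^3 - 9*m^2 + 20*m - 12)/(m^3 + m^2 - 9*m - 9)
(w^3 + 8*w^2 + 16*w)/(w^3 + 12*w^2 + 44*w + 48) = w*(w + 4)/(w^2 + 8*w + 12)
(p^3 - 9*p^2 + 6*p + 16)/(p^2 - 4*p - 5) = (p^2 - 10*p + 16)/(p - 5)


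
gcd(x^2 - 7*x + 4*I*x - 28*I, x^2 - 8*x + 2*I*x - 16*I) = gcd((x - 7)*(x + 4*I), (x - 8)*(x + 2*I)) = 1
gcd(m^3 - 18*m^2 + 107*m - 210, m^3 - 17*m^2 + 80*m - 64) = 1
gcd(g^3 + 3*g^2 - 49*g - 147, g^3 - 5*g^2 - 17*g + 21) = g^2 - 4*g - 21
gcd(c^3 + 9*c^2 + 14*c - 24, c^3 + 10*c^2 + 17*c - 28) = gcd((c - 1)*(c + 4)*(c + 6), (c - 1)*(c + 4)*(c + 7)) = c^2 + 3*c - 4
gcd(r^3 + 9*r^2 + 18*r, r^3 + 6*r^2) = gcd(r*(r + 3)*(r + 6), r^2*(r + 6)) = r^2 + 6*r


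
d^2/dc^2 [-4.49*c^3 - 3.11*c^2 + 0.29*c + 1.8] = -26.94*c - 6.22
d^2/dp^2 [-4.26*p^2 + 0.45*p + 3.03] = -8.52000000000000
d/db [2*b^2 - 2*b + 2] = 4*b - 2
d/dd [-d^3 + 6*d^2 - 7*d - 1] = -3*d^2 + 12*d - 7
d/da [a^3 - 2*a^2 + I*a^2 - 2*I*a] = 3*a^2 + 2*a*(-2 + I) - 2*I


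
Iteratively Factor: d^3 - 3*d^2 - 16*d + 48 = (d + 4)*(d^2 - 7*d + 12) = (d - 4)*(d + 4)*(d - 3)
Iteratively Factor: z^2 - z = (z)*(z - 1)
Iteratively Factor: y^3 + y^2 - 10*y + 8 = (y - 2)*(y^2 + 3*y - 4) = (y - 2)*(y - 1)*(y + 4)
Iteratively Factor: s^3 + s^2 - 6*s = (s - 2)*(s^2 + 3*s) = s*(s - 2)*(s + 3)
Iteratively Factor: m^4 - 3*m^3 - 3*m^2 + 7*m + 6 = (m + 1)*(m^3 - 4*m^2 + m + 6) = (m - 2)*(m + 1)*(m^2 - 2*m - 3) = (m - 3)*(m - 2)*(m + 1)*(m + 1)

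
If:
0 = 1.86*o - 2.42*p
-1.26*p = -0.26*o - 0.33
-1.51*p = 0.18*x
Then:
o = 0.47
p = 0.36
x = -3.00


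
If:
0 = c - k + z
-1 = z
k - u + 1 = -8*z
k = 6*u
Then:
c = 47/5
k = 42/5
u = 7/5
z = -1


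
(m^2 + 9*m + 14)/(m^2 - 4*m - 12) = (m + 7)/(m - 6)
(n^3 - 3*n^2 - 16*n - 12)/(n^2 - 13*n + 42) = (n^2 + 3*n + 2)/(n - 7)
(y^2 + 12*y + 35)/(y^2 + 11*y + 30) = (y + 7)/(y + 6)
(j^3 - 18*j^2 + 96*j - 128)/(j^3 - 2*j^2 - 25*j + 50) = (j^2 - 16*j + 64)/(j^2 - 25)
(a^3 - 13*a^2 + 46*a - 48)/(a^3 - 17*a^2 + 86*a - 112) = (a - 3)/(a - 7)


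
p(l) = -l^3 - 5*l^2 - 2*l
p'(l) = -3*l^2 - 10*l - 2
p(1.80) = -25.63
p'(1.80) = -29.72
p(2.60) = -56.58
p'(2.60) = -48.28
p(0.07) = -0.16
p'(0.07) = -2.71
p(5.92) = -394.55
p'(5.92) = -166.34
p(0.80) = -5.31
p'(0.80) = -11.92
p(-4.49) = -1.30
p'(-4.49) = -17.58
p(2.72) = -62.56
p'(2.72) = -51.40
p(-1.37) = -4.07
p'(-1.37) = 6.07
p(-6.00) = 48.00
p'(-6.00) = -50.00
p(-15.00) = 2280.00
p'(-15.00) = -527.00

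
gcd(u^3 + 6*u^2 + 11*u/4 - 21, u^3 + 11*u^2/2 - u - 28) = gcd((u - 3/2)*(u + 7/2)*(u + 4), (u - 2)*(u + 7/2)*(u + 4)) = u^2 + 15*u/2 + 14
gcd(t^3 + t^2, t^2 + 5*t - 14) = 1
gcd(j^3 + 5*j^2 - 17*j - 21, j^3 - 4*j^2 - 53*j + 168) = j^2 + 4*j - 21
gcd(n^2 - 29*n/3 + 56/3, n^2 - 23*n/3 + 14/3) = n - 7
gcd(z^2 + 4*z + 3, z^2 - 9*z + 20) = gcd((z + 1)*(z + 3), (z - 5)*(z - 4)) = 1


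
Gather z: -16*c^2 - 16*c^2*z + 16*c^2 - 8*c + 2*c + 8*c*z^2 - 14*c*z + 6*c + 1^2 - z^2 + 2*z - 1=z^2*(8*c - 1) + z*(-16*c^2 - 14*c + 2)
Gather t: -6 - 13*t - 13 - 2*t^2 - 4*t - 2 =-2*t^2 - 17*t - 21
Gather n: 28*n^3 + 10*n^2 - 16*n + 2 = 28*n^3 + 10*n^2 - 16*n + 2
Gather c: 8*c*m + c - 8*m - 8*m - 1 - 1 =c*(8*m + 1) - 16*m - 2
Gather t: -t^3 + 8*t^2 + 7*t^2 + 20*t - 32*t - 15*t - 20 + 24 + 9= -t^3 + 15*t^2 - 27*t + 13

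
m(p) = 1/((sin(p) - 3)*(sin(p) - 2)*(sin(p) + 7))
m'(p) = -cos(p)/((sin(p) - 3)*(sin(p) - 2)*(sin(p) + 7)^2) - cos(p)/((sin(p) - 3)*(sin(p) - 2)^2*(sin(p) + 7)) - cos(p)/((sin(p) - 3)^2*(sin(p) - 2)*(sin(p) + 7)) = (-3*sin(p)^2 - 4*sin(p) + 29)*cos(p)/((sin(p) - 3)^2*(sin(p) - 2)^2*(sin(p) + 7)^2)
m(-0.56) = 0.02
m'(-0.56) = 0.01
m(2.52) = 0.04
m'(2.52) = -0.03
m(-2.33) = 0.02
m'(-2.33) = -0.01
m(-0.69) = 0.02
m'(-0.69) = 0.01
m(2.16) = 0.05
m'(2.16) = -0.03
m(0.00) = 0.02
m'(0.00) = 0.02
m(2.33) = 0.04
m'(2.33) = -0.03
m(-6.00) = 0.03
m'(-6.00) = 0.02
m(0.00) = 0.02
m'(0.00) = 0.02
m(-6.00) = 0.03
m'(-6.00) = 0.02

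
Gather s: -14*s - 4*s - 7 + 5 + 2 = -18*s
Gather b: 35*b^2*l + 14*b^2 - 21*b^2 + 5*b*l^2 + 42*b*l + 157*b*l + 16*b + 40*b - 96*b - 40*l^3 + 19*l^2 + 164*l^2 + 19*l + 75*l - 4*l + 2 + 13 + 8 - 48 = b^2*(35*l - 7) + b*(5*l^2 + 199*l - 40) - 40*l^3 + 183*l^2 + 90*l - 25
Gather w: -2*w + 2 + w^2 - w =w^2 - 3*w + 2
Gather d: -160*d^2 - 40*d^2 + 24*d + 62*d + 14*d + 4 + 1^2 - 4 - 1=-200*d^2 + 100*d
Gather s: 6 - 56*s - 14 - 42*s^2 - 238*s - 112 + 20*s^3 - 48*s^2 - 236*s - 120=20*s^3 - 90*s^2 - 530*s - 240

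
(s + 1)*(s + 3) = s^2 + 4*s + 3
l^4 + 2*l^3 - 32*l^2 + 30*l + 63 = (l - 3)^2*(l + 1)*(l + 7)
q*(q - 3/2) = q^2 - 3*q/2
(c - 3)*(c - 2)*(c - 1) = c^3 - 6*c^2 + 11*c - 6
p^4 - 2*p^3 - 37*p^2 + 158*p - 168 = (p - 4)*(p - 3)*(p - 2)*(p + 7)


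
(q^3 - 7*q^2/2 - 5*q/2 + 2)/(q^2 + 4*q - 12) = (2*q^3 - 7*q^2 - 5*q + 4)/(2*(q^2 + 4*q - 12))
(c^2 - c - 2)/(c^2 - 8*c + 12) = (c + 1)/(c - 6)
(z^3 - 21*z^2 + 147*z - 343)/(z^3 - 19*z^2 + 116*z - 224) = (z^2 - 14*z + 49)/(z^2 - 12*z + 32)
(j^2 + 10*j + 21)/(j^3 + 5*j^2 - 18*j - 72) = (j + 7)/(j^2 + 2*j - 24)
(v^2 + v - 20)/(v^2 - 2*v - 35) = (v - 4)/(v - 7)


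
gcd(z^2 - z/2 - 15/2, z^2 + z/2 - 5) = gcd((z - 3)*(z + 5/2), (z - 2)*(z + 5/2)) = z + 5/2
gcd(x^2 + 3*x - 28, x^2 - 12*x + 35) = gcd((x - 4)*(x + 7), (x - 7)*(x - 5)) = 1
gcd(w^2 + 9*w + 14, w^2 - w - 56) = w + 7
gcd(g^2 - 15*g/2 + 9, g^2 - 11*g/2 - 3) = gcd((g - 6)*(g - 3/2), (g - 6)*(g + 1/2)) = g - 6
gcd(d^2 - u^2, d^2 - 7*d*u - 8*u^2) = d + u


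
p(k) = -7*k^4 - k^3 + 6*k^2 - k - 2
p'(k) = -28*k^3 - 3*k^2 + 12*k - 1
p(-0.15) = -1.72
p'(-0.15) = -2.77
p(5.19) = -5064.25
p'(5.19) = -3933.88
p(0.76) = -2.07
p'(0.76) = -5.90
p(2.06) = -113.40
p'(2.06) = -233.78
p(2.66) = -331.48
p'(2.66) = -517.30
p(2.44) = -231.36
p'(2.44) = -396.33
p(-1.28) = -7.58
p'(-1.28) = 37.45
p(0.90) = -3.36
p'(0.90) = -13.04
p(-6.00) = -8636.00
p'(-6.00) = 5867.00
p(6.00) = -9080.00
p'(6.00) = -6085.00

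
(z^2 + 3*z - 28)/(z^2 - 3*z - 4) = (z + 7)/(z + 1)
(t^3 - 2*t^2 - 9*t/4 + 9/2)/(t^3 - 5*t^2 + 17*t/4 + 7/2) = (4*t^2 - 9)/(4*t^2 - 12*t - 7)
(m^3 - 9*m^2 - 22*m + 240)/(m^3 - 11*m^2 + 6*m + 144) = (m + 5)/(m + 3)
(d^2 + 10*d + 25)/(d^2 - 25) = (d + 5)/(d - 5)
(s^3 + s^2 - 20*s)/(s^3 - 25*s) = (s - 4)/(s - 5)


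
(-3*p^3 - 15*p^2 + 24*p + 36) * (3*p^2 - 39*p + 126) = -9*p^5 + 72*p^4 + 279*p^3 - 2718*p^2 + 1620*p + 4536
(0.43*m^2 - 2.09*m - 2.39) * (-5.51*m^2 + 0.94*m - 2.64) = -2.3693*m^4 + 11.9201*m^3 + 10.0691*m^2 + 3.271*m + 6.3096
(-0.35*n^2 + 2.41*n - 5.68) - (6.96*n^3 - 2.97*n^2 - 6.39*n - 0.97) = -6.96*n^3 + 2.62*n^2 + 8.8*n - 4.71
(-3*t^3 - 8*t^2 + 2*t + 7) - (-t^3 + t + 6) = -2*t^3 - 8*t^2 + t + 1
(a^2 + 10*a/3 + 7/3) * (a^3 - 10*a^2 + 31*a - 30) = a^5 - 20*a^4/3 + 50*a^2 - 83*a/3 - 70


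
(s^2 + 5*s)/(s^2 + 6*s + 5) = s/(s + 1)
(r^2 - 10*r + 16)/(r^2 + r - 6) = (r - 8)/(r + 3)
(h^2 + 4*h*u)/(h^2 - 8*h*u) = (h + 4*u)/(h - 8*u)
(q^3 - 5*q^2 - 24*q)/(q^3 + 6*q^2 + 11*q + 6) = q*(q - 8)/(q^2 + 3*q + 2)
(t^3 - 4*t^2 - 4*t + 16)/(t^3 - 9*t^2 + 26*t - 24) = (t + 2)/(t - 3)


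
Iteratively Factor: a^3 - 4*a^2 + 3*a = (a - 3)*(a^2 - a) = a*(a - 3)*(a - 1)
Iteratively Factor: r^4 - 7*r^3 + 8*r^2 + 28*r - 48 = (r - 3)*(r^3 - 4*r^2 - 4*r + 16) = (r - 3)*(r - 2)*(r^2 - 2*r - 8) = (r - 4)*(r - 3)*(r - 2)*(r + 2)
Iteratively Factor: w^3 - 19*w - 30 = (w + 3)*(w^2 - 3*w - 10) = (w - 5)*(w + 3)*(w + 2)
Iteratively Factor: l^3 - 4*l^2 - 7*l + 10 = (l + 2)*(l^2 - 6*l + 5) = (l - 1)*(l + 2)*(l - 5)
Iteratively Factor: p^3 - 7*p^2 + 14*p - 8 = (p - 4)*(p^2 - 3*p + 2) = (p - 4)*(p - 2)*(p - 1)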